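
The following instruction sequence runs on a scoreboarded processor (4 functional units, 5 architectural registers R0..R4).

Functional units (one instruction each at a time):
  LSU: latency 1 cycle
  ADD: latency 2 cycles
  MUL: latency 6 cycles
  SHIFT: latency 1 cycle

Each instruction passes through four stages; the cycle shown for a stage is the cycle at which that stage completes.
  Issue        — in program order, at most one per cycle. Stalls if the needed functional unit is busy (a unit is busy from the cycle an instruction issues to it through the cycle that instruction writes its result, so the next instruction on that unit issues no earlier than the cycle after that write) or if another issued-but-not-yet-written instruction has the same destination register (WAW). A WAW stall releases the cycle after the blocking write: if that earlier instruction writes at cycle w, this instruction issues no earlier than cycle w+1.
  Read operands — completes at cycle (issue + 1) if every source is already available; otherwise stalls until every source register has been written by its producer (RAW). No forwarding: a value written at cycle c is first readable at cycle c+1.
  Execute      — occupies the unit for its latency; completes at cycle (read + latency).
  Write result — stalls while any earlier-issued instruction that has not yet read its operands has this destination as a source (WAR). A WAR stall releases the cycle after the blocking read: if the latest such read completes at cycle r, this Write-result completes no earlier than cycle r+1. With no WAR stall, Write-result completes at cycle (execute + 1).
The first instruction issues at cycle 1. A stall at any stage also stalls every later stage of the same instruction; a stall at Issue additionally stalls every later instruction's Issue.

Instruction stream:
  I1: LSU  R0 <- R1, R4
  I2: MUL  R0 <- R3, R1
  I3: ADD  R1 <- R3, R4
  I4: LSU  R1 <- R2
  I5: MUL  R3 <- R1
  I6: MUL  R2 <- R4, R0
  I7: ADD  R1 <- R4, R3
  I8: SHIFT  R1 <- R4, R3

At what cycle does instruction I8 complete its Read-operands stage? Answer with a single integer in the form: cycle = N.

cycle = 30

[I1] 1/2/3/4
[I2] 5/6/12/13  (WAW R0: wait I1 write@4)
[I3] 6/7/9/10
[I4] 11/12/13/14  (WAW R1: wait I3 write@10)
[I5] 14/15/21/22  (struct: MUL busy until I2 writes@13)
[I6] 23/24/30/31  (struct: MUL busy until I5 writes@22)
[I7] 24/25/27/28
[I8] 29/30/31/32  (WAW R1: wait I7 write@28)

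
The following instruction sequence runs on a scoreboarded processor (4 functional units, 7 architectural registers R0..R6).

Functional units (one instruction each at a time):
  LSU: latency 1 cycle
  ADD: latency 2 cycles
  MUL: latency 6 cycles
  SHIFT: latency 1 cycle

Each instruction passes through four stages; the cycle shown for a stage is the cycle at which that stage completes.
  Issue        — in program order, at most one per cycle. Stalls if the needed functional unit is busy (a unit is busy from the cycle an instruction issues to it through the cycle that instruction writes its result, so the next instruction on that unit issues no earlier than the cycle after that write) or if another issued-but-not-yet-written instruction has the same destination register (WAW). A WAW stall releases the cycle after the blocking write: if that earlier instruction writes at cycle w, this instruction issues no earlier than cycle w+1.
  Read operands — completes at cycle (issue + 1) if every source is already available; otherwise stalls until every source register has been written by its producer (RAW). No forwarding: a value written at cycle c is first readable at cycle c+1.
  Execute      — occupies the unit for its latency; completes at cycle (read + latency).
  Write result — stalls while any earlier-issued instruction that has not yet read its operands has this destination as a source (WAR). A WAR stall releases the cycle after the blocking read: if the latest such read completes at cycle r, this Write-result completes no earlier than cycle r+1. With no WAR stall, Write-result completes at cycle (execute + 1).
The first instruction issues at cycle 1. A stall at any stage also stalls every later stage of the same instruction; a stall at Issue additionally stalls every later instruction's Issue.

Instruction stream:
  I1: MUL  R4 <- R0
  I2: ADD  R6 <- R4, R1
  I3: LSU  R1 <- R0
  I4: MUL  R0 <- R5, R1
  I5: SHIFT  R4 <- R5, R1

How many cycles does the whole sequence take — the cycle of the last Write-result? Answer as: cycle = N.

I1  is:1  ro:2  ex:8  wr:9
I2  is:2  ro:10  ex:12  wr:13  — RAW R4: wait I1 write@9
I3  is:3  ro:4  ex:5  wr:11  — WAR R1: wait I2 read@10
I4  is:10  ro:12  ex:18  wr:19  — struct: MUL busy until I1 writes@9, RAW R1: wait I3 write@11
I5  is:11  ro:12  ex:13  wr:14

cycle = 19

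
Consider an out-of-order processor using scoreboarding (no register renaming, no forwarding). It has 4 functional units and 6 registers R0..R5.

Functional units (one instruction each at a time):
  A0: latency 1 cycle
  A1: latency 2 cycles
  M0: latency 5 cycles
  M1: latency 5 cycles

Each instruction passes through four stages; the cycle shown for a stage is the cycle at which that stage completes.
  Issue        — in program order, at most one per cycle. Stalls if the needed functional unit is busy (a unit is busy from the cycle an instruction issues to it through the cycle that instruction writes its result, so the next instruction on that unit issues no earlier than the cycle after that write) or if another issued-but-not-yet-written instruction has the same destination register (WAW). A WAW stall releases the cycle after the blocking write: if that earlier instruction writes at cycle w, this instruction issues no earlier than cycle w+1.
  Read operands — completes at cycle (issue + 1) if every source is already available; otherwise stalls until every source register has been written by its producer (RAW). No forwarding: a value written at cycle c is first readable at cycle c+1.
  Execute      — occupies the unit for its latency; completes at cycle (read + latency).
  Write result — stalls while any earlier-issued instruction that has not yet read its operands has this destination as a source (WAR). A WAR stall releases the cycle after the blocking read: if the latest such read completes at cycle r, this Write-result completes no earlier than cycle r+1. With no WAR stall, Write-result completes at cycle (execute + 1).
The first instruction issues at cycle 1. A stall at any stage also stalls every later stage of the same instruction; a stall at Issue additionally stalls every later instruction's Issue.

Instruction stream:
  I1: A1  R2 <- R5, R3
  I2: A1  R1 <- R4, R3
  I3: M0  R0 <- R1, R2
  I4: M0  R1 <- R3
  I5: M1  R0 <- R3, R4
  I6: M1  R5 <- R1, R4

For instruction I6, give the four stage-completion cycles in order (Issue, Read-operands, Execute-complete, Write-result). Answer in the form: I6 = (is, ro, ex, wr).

t=1  I1 issues→A1
t=2  I1 reads
t=4  I1 exec-done
t=5  I1 writes R2
t=6  I2 issues→A1
t=7  I2 reads, I3 issues→M0
t=9  I2 exec-done
t=10  I2 writes R1
t=11  I3 reads
t=16  I3 exec-done
t=17  I3 writes R0
t=18  I4 issues→M0
t=19  I4 reads, I5 issues→M1
t=20  I5 reads
t=24  I4 exec-done
t=25  I4 writes R1, I5 exec-done
t=26  I5 writes R0
t=27  I6 issues→M1
t=28  I6 reads
t=33  I6 exec-done
t=34  I6 writes R5

I6 = (27, 28, 33, 34)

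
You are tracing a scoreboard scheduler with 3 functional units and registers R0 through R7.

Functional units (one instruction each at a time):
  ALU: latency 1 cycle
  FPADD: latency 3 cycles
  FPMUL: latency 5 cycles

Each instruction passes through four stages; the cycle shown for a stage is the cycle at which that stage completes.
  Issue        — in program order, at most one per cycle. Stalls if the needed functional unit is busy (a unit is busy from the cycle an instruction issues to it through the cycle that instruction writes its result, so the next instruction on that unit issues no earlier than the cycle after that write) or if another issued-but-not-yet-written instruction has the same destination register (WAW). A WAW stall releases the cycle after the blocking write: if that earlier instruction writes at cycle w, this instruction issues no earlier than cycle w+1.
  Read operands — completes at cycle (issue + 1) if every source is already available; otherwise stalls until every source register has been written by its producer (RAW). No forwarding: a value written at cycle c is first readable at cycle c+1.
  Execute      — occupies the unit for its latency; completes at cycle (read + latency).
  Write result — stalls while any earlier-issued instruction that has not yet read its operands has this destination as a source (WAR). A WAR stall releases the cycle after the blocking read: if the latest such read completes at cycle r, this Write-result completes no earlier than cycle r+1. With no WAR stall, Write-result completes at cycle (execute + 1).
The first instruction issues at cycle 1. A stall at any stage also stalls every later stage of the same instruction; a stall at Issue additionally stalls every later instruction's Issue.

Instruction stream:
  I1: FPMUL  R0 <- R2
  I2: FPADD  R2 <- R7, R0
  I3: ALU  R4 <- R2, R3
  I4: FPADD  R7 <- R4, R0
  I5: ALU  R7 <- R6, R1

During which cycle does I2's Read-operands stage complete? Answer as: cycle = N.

  I1 | 1 | 2 | 7 | 8
  I2 | 2 | 9 | 12 | 13   RAW R0: wait I1 write@8
  I3 | 3 | 14 | 15 | 16   RAW R2: wait I2 write@13
  I4 | 14 | 17 | 20 | 21   struct: FPADD busy until I2 writes@13 · RAW R4: wait I3 write@16
  I5 | 22 | 23 | 24 | 25   WAW R7: wait I4 write@21

cycle = 9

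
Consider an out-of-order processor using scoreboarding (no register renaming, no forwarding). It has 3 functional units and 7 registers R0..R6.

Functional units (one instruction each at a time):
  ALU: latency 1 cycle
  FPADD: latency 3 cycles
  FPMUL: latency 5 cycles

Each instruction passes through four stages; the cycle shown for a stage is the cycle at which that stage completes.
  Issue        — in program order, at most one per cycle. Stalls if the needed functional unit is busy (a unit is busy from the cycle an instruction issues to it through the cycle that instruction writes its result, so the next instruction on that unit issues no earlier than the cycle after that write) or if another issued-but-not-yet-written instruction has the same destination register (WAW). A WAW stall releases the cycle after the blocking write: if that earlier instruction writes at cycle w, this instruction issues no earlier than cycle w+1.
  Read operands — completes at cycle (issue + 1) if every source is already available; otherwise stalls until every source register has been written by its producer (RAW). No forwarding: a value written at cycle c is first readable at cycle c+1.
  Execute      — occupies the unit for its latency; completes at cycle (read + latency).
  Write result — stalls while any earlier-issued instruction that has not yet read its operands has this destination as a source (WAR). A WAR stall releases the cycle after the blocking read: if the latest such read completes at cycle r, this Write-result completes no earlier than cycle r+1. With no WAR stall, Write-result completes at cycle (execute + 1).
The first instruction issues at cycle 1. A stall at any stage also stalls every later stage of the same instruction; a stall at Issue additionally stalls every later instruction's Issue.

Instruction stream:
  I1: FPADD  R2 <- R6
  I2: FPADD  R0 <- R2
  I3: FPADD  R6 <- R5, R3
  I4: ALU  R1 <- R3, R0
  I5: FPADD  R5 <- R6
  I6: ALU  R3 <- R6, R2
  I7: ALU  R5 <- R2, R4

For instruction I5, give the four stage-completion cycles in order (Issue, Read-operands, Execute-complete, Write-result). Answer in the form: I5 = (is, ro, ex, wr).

I5 = (19, 20, 23, 24)

I1  is:1  ro:2  ex:5  wr:6
I2  is:7  ro:8  ex:11  wr:12  — struct: FPADD busy until I1 writes@6
I3  is:13  ro:14  ex:17  wr:18  — struct: FPADD busy until I2 writes@12
I4  is:14  ro:15  ex:16  wr:17
I5  is:19  ro:20  ex:23  wr:24  — struct: FPADD busy until I3 writes@18
I6  is:20  ro:21  ex:22  wr:23
I7  is:25  ro:26  ex:27  wr:28  — WAW R5: wait I5 write@24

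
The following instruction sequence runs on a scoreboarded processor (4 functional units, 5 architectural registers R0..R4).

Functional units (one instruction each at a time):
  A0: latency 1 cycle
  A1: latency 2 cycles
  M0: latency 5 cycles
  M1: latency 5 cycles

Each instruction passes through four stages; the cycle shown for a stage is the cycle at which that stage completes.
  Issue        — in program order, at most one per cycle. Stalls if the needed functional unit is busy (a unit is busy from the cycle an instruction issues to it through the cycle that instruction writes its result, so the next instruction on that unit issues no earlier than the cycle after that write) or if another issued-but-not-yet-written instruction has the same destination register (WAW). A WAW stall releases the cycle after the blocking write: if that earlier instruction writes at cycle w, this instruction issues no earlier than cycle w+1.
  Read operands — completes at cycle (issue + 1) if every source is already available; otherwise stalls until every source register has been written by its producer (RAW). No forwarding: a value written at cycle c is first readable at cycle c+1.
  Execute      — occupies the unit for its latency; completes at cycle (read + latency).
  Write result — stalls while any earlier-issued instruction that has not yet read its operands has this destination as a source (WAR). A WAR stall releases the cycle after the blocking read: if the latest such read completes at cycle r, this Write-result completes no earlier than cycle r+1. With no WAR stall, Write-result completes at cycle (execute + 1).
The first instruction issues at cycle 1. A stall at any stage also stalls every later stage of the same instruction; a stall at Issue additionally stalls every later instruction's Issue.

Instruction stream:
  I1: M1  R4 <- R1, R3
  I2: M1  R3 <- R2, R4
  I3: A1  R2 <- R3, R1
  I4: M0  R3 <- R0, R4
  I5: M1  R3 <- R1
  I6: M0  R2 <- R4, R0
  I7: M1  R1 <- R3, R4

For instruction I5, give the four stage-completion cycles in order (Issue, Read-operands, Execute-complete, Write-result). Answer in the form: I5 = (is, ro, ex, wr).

I1 -> (1, 2, 7, 8)
I2 -> (9, 10, 15, 16)  // struct: M1 busy until I1 writes@8
I3 -> (10, 17, 19, 20)  // RAW R3: wait I2 write@16
I4 -> (17, 18, 23, 24)  // WAW R3: wait I2 write@16
I5 -> (25, 26, 31, 32)  // WAW R3: wait I4 write@24
I6 -> (26, 27, 32, 33)
I7 -> (33, 34, 39, 40)  // struct: M1 busy until I5 writes@32

I5 = (25, 26, 31, 32)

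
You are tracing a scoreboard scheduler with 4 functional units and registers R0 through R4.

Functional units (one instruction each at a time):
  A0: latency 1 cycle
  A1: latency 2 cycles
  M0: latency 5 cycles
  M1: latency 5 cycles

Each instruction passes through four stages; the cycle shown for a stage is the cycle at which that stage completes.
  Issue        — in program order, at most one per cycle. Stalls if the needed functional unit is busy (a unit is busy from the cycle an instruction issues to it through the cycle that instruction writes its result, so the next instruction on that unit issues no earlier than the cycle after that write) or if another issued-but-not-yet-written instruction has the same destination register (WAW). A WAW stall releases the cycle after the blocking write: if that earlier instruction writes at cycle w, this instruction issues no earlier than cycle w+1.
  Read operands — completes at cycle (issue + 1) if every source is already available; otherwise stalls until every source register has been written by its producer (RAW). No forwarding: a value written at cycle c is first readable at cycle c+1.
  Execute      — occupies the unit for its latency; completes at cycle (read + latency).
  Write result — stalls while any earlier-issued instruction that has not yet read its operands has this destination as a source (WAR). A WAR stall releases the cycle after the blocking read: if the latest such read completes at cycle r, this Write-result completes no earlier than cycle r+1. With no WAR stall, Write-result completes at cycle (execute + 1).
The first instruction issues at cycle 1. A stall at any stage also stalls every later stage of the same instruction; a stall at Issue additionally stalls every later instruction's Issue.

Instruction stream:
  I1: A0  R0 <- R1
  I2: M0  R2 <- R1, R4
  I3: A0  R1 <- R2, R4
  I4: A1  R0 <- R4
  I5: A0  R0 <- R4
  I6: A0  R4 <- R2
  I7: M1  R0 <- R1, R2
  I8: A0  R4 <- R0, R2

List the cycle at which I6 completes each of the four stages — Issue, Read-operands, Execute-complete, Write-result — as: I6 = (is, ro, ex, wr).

  I1 | 1 | 2 | 3 | 4
  I2 | 2 | 3 | 8 | 9
  I3 | 5 | 10 | 11 | 12   struct: A0 busy until I1 writes@4 · RAW R2: wait I2 write@9
  I4 | 6 | 7 | 9 | 10
  I5 | 13 | 14 | 15 | 16   struct: A0 busy until I3 writes@12
  I6 | 17 | 18 | 19 | 20   struct: A0 busy until I5 writes@16
  I7 | 18 | 19 | 24 | 25
  I8 | 21 | 26 | 27 | 28   struct: A0 busy until I6 writes@20 · RAW R0: wait I7 write@25

I6 = (17, 18, 19, 20)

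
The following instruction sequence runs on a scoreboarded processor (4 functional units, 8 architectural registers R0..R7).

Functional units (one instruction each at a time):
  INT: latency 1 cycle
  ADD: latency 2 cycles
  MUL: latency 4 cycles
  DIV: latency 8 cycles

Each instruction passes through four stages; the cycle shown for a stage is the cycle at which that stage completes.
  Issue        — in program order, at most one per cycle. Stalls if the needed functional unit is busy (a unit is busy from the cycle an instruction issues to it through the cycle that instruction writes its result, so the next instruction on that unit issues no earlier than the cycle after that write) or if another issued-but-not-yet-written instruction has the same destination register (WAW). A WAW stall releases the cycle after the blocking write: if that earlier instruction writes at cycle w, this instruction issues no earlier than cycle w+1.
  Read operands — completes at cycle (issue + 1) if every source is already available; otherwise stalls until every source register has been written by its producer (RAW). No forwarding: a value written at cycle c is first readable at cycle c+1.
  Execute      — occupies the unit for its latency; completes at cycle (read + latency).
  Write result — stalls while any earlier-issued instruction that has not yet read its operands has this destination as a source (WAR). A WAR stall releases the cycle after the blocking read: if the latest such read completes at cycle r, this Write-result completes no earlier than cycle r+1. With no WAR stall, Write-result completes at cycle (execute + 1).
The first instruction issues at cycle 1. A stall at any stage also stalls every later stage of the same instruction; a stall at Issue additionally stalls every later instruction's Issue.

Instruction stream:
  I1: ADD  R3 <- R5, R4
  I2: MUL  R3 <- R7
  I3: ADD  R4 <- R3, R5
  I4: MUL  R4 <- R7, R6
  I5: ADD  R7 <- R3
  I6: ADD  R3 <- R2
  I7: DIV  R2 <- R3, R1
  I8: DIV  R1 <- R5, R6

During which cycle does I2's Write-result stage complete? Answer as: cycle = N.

cycle = 12

I1: IS=1 RO=2 EX=4 WR=5
I2: IS=6 RO=7 EX=11 WR=12  [WAW R3: wait I1 write@5]
I3: IS=7 RO=13 EX=15 WR=16  [RAW R3: wait I2 write@12]
I4: IS=17 RO=18 EX=22 WR=23  [WAW R4: wait I3 write@16]
I5: IS=18 RO=19 EX=21 WR=22
I6: IS=23 RO=24 EX=26 WR=27  [struct: ADD busy until I5 writes@22]
I7: IS=24 RO=28 EX=36 WR=37  [RAW R3: wait I6 write@27]
I8: IS=38 RO=39 EX=47 WR=48  [struct: DIV busy until I7 writes@37]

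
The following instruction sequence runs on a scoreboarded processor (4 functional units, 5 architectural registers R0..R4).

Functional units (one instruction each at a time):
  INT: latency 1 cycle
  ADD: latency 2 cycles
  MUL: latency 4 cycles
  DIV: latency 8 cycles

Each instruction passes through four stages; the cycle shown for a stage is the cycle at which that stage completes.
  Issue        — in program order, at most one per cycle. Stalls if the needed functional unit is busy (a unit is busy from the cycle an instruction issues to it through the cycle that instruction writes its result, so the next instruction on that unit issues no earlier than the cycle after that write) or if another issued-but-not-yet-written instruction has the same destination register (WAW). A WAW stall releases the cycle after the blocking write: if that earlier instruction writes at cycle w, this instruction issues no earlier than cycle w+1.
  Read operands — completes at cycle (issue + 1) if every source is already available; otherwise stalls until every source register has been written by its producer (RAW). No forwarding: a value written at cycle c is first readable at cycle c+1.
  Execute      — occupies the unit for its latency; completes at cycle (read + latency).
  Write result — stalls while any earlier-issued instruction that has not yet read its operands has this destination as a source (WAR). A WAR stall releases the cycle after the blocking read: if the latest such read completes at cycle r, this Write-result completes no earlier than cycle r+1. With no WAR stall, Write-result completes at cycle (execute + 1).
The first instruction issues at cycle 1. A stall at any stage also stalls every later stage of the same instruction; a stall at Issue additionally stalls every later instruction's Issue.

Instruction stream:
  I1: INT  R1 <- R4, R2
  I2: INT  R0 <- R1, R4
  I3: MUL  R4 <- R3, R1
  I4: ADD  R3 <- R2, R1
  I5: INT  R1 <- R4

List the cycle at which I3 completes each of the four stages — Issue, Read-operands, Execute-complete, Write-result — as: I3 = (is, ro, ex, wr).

I3 = (6, 7, 11, 12)

[I1] 1/2/3/4
[I2] 5/6/7/8  (struct: INT busy until I1 writes@4)
[I3] 6/7/11/12
[I4] 7/8/10/11
[I5] 9/13/14/15  (struct: INT busy until I2 writes@8; RAW R4: wait I3 write@12)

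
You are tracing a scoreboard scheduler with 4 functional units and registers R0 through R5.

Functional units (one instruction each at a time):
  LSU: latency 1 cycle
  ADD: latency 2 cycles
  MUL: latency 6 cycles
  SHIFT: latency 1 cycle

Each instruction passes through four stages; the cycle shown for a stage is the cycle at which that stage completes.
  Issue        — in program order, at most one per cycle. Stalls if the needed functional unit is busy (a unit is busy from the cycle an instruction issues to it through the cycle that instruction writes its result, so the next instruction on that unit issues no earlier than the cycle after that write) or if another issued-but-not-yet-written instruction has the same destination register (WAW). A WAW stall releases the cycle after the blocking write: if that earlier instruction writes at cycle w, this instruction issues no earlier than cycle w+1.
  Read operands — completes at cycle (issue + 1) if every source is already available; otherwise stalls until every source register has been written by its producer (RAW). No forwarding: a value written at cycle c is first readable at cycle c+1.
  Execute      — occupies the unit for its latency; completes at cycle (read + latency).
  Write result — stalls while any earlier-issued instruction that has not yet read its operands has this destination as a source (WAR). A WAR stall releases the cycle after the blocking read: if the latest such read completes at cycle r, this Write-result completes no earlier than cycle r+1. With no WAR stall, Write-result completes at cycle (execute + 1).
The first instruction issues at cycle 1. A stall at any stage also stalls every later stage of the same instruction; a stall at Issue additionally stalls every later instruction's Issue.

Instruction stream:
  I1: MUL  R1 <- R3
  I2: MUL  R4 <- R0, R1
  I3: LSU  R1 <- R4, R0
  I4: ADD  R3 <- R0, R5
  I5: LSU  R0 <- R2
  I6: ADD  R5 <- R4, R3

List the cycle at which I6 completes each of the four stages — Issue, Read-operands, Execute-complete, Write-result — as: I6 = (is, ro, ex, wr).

I6 = (23, 24, 26, 27)

t=1  issue I1 (MUL)
t=2  I1 read-ops
t=8  I1 finished on MUL
t=9  I1→R1
t=10  issue I2 (MUL)
t=11  I2 read-ops · issue I3 (LSU)
t=12  issue I4 (ADD)
t=13  I4 read-ops
t=15  I4 finished on ADD
t=16  I4→R3
t=17  I2 finished on MUL
t=18  I2→R4
t=19  I3 read-ops
t=20  I3 finished on LSU
t=21  I3→R1
t=22  issue I5 (LSU)
t=23  I5 read-ops · issue I6 (ADD)
t=24  I5 finished on LSU · I6 read-ops
t=25  I5→R0
t=26  I6 finished on ADD
t=27  I6→R5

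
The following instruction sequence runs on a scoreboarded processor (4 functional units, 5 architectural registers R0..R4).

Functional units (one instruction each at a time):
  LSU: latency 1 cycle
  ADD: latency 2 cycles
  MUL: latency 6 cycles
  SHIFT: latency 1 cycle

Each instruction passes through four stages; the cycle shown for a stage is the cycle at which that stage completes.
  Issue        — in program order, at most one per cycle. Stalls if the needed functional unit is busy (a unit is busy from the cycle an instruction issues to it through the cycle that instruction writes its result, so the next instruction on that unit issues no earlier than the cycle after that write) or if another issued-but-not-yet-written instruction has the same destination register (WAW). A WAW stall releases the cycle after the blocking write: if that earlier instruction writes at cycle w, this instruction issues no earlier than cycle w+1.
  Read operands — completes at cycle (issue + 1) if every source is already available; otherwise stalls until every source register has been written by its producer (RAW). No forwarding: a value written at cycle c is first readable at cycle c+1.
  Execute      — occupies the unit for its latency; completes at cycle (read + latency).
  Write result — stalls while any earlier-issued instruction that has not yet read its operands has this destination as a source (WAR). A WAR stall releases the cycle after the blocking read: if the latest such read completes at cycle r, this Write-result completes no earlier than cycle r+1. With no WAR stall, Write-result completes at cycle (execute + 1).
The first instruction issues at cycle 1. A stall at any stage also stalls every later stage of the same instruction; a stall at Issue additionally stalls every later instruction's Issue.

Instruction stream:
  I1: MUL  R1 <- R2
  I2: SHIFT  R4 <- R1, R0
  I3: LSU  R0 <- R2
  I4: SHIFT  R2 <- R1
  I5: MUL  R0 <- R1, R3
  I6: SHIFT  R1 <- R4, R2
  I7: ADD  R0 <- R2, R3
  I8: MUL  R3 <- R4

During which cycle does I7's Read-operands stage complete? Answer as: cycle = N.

[1] I1 issues→MUL
[2] I1 reads, I2 issues→SHIFT
[3] I3 issues→LSU
[4] I3 reads
[5] I3 exec-done
[8] I1 exec-done
[9] I1 writes R1
[10] I2 reads
[11] I2 exec-done, I3 writes R0
[12] I2 writes R4
[13] I4 issues→SHIFT
[14] I4 reads, I5 issues→MUL
[15] I4 exec-done, I5 reads
[16] I4 writes R2
[17] I6 issues→SHIFT
[18] I6 reads
[19] I6 exec-done
[20] I6 writes R1
[21] I5 exec-done
[22] I5 writes R0
[23] I7 issues→ADD
[24] I7 reads, I8 issues→MUL
[25] I8 reads
[26] I7 exec-done
[27] I7 writes R0
[31] I8 exec-done
[32] I8 writes R3

cycle = 24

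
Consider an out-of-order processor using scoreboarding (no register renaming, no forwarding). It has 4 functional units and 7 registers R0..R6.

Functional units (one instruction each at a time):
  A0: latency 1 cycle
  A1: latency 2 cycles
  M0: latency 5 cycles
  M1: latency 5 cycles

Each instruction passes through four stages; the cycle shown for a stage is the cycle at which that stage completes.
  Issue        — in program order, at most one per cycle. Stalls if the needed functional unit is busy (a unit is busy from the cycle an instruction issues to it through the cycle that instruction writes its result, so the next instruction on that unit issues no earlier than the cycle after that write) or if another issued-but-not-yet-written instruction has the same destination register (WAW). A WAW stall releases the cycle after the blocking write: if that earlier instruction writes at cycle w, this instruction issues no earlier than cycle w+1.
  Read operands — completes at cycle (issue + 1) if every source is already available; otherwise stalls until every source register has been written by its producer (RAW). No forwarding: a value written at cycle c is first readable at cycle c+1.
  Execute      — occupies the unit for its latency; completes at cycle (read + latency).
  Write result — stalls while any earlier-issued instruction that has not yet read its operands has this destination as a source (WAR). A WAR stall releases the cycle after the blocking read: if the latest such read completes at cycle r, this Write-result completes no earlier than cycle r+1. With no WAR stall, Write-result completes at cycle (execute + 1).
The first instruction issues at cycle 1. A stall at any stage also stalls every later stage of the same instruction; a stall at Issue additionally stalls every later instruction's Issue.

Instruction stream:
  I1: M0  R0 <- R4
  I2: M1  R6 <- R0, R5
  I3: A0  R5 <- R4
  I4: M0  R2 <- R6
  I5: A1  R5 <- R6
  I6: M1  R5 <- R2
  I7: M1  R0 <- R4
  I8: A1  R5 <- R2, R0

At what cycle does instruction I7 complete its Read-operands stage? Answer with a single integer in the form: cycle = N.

cycle = 31

  I1 | 1 | 2 | 7 | 8
  I2 | 2 | 9 | 14 | 15   RAW R0: wait I1 write@8
  I3 | 3 | 4 | 5 | 10   WAR R5: wait I2 read@9
  I4 | 9 | 16 | 21 | 22   struct: M0 busy until I1 writes@8 · RAW R6: wait I2 write@15
  I5 | 11 | 16 | 18 | 19   WAW R5: wait I3 write@10 · RAW R6: wait I2 write@15
  I6 | 20 | 23 | 28 | 29   WAW R5: wait I5 write@19 · RAW R2: wait I4 write@22
  I7 | 30 | 31 | 36 | 37   struct: M1 busy until I6 writes@29
  I8 | 31 | 38 | 40 | 41   RAW R0: wait I7 write@37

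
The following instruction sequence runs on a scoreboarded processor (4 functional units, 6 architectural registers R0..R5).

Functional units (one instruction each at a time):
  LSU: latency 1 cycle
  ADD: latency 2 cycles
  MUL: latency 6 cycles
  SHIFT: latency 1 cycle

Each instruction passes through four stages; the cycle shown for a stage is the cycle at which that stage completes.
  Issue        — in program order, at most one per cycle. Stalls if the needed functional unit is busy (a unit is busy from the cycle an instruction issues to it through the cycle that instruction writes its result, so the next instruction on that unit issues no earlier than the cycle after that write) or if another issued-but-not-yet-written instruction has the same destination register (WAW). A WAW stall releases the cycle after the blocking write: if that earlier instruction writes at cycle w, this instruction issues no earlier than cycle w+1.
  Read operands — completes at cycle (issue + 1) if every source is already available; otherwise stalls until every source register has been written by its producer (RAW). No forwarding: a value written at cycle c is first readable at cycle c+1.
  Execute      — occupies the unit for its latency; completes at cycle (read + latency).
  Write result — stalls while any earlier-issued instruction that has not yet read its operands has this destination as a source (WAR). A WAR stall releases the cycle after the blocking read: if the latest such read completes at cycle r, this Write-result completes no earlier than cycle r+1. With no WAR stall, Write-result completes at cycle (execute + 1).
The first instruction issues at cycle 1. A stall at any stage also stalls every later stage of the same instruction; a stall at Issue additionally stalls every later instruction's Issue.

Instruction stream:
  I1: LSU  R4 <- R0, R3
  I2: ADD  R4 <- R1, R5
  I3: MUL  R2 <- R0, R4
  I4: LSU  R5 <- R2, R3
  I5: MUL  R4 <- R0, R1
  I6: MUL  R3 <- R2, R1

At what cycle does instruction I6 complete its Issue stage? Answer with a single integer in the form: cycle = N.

cycle = 27

cycle 1: I1 issues→LSU
cycle 2: I1 reads
cycle 3: I1 exec-done
cycle 4: I1 writes R4
cycle 5: I2 issues→ADD
cycle 6: I2 reads · I3 issues→MUL
cycle 7: I4 issues→LSU
cycle 8: I2 exec-done
cycle 9: I2 writes R4
cycle 10: I3 reads
cycle 16: I3 exec-done
cycle 17: I3 writes R2
cycle 18: I4 reads · I5 issues→MUL
cycle 19: I4 exec-done · I5 reads
cycle 20: I4 writes R5
cycle 25: I5 exec-done
cycle 26: I5 writes R4
cycle 27: I6 issues→MUL
cycle 28: I6 reads
cycle 34: I6 exec-done
cycle 35: I6 writes R3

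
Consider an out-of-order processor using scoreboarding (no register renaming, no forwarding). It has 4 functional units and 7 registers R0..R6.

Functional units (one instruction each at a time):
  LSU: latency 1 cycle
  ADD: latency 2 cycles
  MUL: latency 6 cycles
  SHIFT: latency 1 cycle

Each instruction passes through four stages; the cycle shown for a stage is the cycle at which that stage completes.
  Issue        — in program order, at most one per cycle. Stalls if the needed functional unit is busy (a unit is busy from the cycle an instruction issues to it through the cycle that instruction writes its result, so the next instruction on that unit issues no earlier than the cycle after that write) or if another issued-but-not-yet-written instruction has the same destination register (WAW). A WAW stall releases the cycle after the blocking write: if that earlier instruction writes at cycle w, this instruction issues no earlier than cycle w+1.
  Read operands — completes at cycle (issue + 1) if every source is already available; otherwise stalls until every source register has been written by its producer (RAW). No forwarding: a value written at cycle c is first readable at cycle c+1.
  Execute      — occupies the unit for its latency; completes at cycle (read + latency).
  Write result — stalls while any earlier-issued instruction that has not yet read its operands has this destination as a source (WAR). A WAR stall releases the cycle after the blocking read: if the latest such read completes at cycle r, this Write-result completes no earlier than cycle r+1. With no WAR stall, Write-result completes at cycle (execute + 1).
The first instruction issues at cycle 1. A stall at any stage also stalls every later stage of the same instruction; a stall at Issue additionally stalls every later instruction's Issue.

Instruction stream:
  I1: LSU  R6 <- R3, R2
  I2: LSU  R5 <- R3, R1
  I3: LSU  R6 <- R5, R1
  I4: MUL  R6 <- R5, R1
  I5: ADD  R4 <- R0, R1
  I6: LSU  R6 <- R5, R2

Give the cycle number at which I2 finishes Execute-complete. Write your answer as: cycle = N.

cycle = 7

I1  is:1  ro:2  ex:3  wr:4
I2  is:5  ro:6  ex:7  wr:8  — struct: LSU busy until I1 writes@4
I3  is:9  ro:10  ex:11  wr:12  — struct: LSU busy until I2 writes@8
I4  is:13  ro:14  ex:20  wr:21  — WAW R6: wait I3 write@12
I5  is:14  ro:15  ex:17  wr:18
I6  is:22  ro:23  ex:24  wr:25  — WAW R6: wait I4 write@21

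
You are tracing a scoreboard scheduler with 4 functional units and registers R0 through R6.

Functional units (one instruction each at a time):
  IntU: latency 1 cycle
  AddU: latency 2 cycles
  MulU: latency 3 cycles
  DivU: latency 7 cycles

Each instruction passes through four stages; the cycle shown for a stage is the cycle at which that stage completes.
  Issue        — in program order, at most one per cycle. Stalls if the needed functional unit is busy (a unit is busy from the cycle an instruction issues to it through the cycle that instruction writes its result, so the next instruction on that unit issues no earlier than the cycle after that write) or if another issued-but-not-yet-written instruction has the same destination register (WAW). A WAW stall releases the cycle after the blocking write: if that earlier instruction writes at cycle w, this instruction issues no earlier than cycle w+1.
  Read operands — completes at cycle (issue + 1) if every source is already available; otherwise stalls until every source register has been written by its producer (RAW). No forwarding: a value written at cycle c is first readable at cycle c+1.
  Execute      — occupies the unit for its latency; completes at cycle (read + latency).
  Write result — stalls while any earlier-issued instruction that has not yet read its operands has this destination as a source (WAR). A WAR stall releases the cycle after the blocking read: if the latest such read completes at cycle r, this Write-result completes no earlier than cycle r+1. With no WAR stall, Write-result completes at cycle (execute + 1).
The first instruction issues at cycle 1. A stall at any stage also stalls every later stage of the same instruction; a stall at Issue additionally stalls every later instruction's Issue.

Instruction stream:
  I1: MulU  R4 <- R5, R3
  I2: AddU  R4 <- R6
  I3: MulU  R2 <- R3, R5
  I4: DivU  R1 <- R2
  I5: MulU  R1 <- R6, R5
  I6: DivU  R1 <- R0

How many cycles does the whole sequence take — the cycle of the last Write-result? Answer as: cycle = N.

cycle = 38

1) issue 1, read 2, done 5, write 6
2) issue 7, read 8, done 10, write 11  <WAW R4: wait I1 write@6>
3) issue 8, read 9, done 12, write 13
4) issue 9, read 14, done 21, write 22  <RAW R2: wait I3 write@13>
5) issue 23, read 24, done 27, write 28  <WAW R1: wait I4 write@22>
6) issue 29, read 30, done 37, write 38  <WAW R1: wait I5 write@28>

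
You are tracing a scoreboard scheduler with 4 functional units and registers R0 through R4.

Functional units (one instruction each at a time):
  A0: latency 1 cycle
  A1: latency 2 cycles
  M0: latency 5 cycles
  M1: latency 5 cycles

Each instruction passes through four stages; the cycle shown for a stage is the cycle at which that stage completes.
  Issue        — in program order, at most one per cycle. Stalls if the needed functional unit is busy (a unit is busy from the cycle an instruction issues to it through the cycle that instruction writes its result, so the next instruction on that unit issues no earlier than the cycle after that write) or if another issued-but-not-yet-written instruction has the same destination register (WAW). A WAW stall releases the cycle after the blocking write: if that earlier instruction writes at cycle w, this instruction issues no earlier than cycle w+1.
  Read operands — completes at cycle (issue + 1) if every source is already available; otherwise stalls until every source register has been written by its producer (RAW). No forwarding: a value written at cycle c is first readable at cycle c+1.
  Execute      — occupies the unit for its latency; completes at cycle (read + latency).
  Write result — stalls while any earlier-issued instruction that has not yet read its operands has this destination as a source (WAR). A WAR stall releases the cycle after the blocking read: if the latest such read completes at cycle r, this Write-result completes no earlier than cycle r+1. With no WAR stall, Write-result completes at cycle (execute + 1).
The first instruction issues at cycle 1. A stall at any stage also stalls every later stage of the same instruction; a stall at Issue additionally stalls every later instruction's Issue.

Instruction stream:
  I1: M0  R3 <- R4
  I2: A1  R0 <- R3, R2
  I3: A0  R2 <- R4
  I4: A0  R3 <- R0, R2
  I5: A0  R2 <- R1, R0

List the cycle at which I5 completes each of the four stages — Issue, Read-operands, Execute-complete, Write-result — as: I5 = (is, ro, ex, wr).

I5 = (16, 17, 18, 19)

c1: I1→M0
c2: I1 RO | I2→A1
c3: I3→A0
c4: I3 RO
c5: I3 EX
c7: I1 EX
c8: I1 WR R3
c9: I2 RO
c10: I3 WR R2
c11: I2 EX | I4→A0
c12: I2 WR R0
c13: I4 RO
c14: I4 EX
c15: I4 WR R3
c16: I5→A0
c17: I5 RO
c18: I5 EX
c19: I5 WR R2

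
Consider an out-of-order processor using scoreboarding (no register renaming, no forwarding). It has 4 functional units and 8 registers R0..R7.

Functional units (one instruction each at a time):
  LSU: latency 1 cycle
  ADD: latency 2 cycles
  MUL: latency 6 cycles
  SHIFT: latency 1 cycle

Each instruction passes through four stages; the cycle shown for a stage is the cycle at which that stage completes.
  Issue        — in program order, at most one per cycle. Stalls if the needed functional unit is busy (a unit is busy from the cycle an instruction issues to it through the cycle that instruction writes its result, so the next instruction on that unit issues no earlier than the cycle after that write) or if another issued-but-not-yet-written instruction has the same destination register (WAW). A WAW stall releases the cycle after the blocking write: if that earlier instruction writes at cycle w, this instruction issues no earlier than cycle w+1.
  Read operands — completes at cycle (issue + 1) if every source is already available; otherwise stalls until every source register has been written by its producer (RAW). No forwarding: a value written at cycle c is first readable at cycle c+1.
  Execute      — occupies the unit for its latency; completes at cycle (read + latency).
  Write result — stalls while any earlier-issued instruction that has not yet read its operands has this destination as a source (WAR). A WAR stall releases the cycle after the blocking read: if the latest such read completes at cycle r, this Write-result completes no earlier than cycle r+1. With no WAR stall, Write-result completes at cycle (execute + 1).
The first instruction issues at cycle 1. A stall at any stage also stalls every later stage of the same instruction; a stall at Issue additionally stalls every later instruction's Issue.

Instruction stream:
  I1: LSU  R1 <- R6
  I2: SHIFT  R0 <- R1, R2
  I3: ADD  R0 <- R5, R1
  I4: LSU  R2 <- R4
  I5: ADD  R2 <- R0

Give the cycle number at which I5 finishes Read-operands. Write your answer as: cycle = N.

cycle = 14

  I1 | 1 | 2 | 3 | 4
  I2 | 2 | 5 | 6 | 7   RAW R1: wait I1 write@4
  I3 | 8 | 9 | 11 | 12   WAW R0: wait I2 write@7
  I4 | 9 | 10 | 11 | 12
  I5 | 13 | 14 | 16 | 17   WAW R2: wait I4 write@12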